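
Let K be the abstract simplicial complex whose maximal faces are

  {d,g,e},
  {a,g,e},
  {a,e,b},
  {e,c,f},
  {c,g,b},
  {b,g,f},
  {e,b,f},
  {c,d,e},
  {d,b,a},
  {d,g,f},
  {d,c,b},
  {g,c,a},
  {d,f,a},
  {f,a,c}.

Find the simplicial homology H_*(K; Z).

Fix the vertex order a < b < c < d < e < f < g and write every simplex with vertices in increasing order. Then dim K = 2 and the simplices of K are:

  0-simplices (7): a, b, c, d, e, f, g
  1-simplices (21): ab, ac, ad, ae, af, ag, bc, bd, be, bf, bg, cd, ce, cf, cg, de, df, dg, ef, eg, fg
  2-simplices (14): abd, abe, acf, acg, adf, aeg, bcd, bcg, bef, bfg, cde, cef, deg, dfg

Hence C_0 ≅ Z^7, C_1 ≅ Z^21, C_2 ≅ Z^14.

The boundary map ∂_1: C_1 → C_0 is given by ∂[p,q] = [q] − [p]. For instance
  ∂bg = g − b.
The resulting 7×21 matrix has rank 6, and its Smith normal form has invariant factors (1,1,1,1,1,1).

Boundary ∂_2: C_2 → C_1 maps a triangle to the signed sum of its edges. For instance
  ∂bcg = cg − bg + bc,
  ∂acg = cg − ag + ac.
As a 21×14 matrix over Z this has rank 13, with invariant factors (1,1,1,1,1,1,1,1,1,1,1,1,1).

Computing H_k = (kernel of ∂_k) / (image of ∂_{k+1}):

  H_0: rank C_0 − rank ∂_1 = 7 − 6 = 1, and the invariant factors of ∂_1 are all 1, so H_0 = Z.
  H_1: rank ker ∂_1 − rank ∂_2 = (21 − 6) − 13 = 2, and the invariant factors of ∂_2 are all 1, so H_1 = Z^2.
  H_2: rank ker ∂_2 − rank ∂_3 = (14 − 13) − 0 = 1, and there is no ∂_3, so H_2 = Z.

H_0 = Z,  H_1 = Z^2,  H_2 = Z.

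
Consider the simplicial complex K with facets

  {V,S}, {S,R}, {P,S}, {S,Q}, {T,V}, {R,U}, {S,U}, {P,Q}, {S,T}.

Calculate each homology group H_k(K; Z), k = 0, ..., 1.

H_0 ≅ Z,  H_1 ≅ Z^3.

K has 7 vertices, 9 edges.
rank ∂_0 = 0, rank ∂_1 = 6 ⇒ b_0 = 7 − 0 − 6 = 1; all invariant factors of ∂_1 are 1 so no torsion. So H_0 ≅ Z.
rank ∂_1 = 6, rank ∂_2 = 0 ⇒ b_1 = 9 − 6 − 0 = 3. So H_1 ≅ Z^3.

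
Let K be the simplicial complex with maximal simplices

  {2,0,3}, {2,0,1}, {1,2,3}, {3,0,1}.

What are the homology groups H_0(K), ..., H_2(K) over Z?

H_0 ≅ Z,  H_1 = 0,  H_2 ≅ Z.

We work with the vertex ordering 0 < 1 < 2 < 3. The simplices of K, each written with vertices in increasing order, are:

  0-simplices (4): [0], [1], [2], [3]
  1-simplices (6): [0,1], [0,2], [0,3], [1,2], [1,3], [2,3]
  2-simplices (4): [0,1,2], [0,1,3], [0,2,3], [1,2,3]

giving chain groups C_0 ≅ Z^4, C_1 ≅ Z^6, C_2 ≅ Z^4.

∂_1: C_1 → C_0 sends each edge [p,q] (with p < q) to q − p. For instance
  ∂[1,2] = [2] − [1].
As a 4×6 matrix over Z this has rank 3, with invariant factors (1,1,1).

Boundary ∂_2: C_2 → C_1 maps a triangle to the signed sum of its edges. For instance
  ∂[0,1,3] = [1,3] − [0,3] + [0,1],
  ∂[1,2,3] = [2,3] − [1,3] + [1,2].
The 6×4 boundary matrix has rank 3 and Smith normal form diag(1,1,1).

Reading off H_k = ker ∂_k / im ∂_{k+1}:

  H_0: rank C_0 − rank ∂_1 = 4 − 3 = 1, and the invariant factors of ∂_1 are all 1, so H_0 ≅ Z.
  H_1: rank ker ∂_1 − rank ∂_2 = (6 − 3) − 3 = 0, and the invariant factors of ∂_2 are all 1, so H_1 ≅ 0.
  H_2: rank ker ∂_2 − rank ∂_3 = (4 − 3) − 0 = 1, and there is no ∂_3, so H_2 ≅ Z.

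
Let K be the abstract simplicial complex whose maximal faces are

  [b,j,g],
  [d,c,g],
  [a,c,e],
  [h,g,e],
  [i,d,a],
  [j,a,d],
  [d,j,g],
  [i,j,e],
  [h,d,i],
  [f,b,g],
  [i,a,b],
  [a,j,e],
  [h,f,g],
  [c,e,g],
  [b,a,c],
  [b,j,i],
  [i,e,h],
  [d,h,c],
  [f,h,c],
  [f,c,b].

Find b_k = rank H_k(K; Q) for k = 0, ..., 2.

Order the vertices as a < b < c < d < e < f < g < h < i < j. Listing each simplex with vertices in this order, K has dimension 2 with simplices:

  0-simplices (10): a, b, c, d, e, f, g, h, i, j
  1-simplices (30): ab, ac, ad, ae, ai, aj, bc, bf, bg, bi, bj, cd, ce, cf, cg, ch, dg, dh, di, dj, eg, eh, ei, ej, fg, fh, gh, gj, hi, ij
  2-simplices (20): abc, abi, ace, adi, adj, aej, bcf, bfg, bgj, bij, cdg, cdh, ceg, cfh, dgj, dhi, egh, ehi, eij, fgh

giving chain groups C_0 ≅ Z^10, C_1 ≅ Z^30, C_2 ≅ Z^20.

Boundary ∂_1: C_1 → C_0 sends each edge [p,q] (with p < q) to q − p.
The 10×30 boundary matrix has rank 9 and Smith normal form diag(1,1,1,1,1,1,1,1,1).

∂_2: C_2 → C_1 acts by ∂[p,q,r] = [q,r] − [p,r] + [p,q]. For instance
  ∂adi = di − ai + ad,
  ∂cfh = fh − ch + cf.
As a 30×20 matrix over Z this has rank 20, with invariant factors (1,1,1,1,1,1,1,1,1,1,1,1,1,1,1,1,1,1,1,2).

Now H_k = ker ∂_k / im ∂_{k+1}, so:

  H_0: rank C_0 − rank ∂_1 = 10 − 9 = 1, and the invariant factors of ∂_1 are all 1, so H_0 ≅ Z.
  H_1: rank ker ∂_1 − rank ∂_2 = (30 − 9) − 20 = 1, and ∂_2 has invariant factor 2 > 1, so H_1 ≅ Z ⊕ Z/2.
  H_2: rank ker ∂_2 − rank ∂_3 = (20 − 20) − 0 = 0, and there is no ∂_3, so H_2 ≅ 0.

As a check, the Euler characteristic is 10 − 30 + 20 = 0, which agrees with 1 − 1 + 0 = 0.
(K is a triangulation of the Klein bottle.)

Hence the Betti numbers are b_0 = 1, b_1 = 1, b_2 = 0.

b_0 = 1, b_1 = 1, b_2 = 0.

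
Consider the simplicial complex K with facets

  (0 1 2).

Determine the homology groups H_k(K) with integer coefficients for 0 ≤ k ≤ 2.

K has 3 vertices, 3 edges, 1 triangle.
rank ∂_0 = 0, rank ∂_1 = 2 ⇒ b_0 = 3 − 0 − 2 = 1; all invariant factors of ∂_1 are 1 so no torsion. So H_0 = Z.
rank ∂_1 = 2, rank ∂_2 = 1 ⇒ b_1 = 3 − 2 − 1 = 0; all invariant factors of ∂_2 are 1 so no torsion. So H_1 = 0.
rank ∂_2 = 1, rank ∂_3 = 0 ⇒ b_2 = 1 − 1 − 0 = 0. So H_2 = 0.

H_0 = Z,  H_1 = 0,  H_2 = 0.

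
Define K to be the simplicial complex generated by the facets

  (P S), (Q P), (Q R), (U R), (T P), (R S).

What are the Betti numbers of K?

We work with the vertex ordering P < Q < R < S < T < U. The simplices of K, each written with vertices in increasing order, are:

  0-simplices (6): P, Q, R, S, T, U
  1-simplices (6): PQ, PS, PT, QR, RS, RU

giving chain groups C_0 ≅ Z^6, C_1 ≅ Z^6.

∂_1: C_1 → C_0 sends each edge [p,q] (with p < q) to q − p.
This gives a 6×6 integer matrix of rank 5; reducing to Smith normal form yields diagonal entries (1,1,1,1,1).

Now H_k = ker ∂_k / im ∂_{k+1}, so:

  H_0: rank C_0 − rank ∂_1 = 6 − 5 = 1, and the invariant factors of ∂_1 are all 1, so H_0 = Z.
  H_1: rank ker ∂_1 − rank ∂_2 = (6 − 5) − 0 = 1, and there is no ∂_2, so H_1 = Z.

Hence the Betti numbers are b_0 = 1, b_1 = 1.

b_0 = 1, b_1 = 1.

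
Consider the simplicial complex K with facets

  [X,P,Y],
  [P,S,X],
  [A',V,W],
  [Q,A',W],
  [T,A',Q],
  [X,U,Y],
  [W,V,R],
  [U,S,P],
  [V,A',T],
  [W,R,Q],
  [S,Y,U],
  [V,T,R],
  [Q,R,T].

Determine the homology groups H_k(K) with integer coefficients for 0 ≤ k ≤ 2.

H_0 ≅ Z^2,  H_1 ≅ Z,  H_2 ≅ Z.

Take the total order P < Q < R < S < T < U < V < W < X < Y < A' on the vertex set. Then K (dimension 2) consists of the simplices:

  0-simplices (11): [P], [Q], [R], [S], [T], [U], [V], [W], [X], [Y], [A']
  1-simplices (22): [P,S], [P,U], [P,X], [P,Y], [Q,R], [Q,T], [Q,W], [Q,A'], [R,T], [R,V], [R,W], [S,U], [S,X], [S,Y], [T,V], [T,A'], [U,X], [U,Y], [V,W], [V,A'], [W,A'], [X,Y]
  2-simplices (13): [P,S,U], [P,S,X], [P,X,Y], [Q,R,T], [Q,R,W], [Q,T,A'], [Q,W,A'], [R,T,V], [R,V,W], [S,U,Y], [T,V,A'], [U,X,Y], [V,W,A']

giving chain groups C_0 ≅ Z^11, C_1 ≅ Z^22, C_2 ≅ Z^13.

Boundary ∂_1: C_1 → C_0 maps an edge to its endpoints' difference, ∂[p,q] = q − p.
The 11×22 boundary matrix has rank 9 and Smith normal form diag(1,1,1,1,1,1,1,1,1).

The boundary map ∂_2: C_2 → C_1 maps a triangle to the signed sum of its edges. For instance
  ∂[Q,R,T] = [R,T] − [Q,T] + [Q,R],
  ∂[Q,R,W] = [R,W] − [Q,W] + [Q,R].
The resulting 22×13 matrix has rank 12, and its Smith normal form has invariant factors (1,1,1,1,1,1,1,1,1,1,1,1).

Computing H_k = (kernel of ∂_k) / (image of ∂_{k+1}):

  H_0: rank C_0 − rank ∂_1 = 11 − 9 = 2, and the invariant factors of ∂_1 are all 1, so H_0 ≅ Z^2.
  H_1: rank ker ∂_1 − rank ∂_2 = (22 − 9) − 12 = 1, and the invariant factors of ∂_2 are all 1, so H_1 ≅ Z.
  H_2: rank ker ∂_2 − rank ∂_3 = (13 − 12) − 0 = 1, and there is no ∂_3, so H_2 ≅ Z.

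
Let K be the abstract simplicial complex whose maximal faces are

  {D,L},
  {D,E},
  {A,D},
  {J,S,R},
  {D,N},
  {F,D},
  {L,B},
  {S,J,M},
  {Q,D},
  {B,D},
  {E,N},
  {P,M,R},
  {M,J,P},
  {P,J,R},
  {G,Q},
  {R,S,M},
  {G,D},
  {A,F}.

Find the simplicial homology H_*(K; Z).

H_0 = Z^2,  H_1 = Z^4,  H_2 = Z.

Take the total order A < B < D < E < F < G < J < L < M < N < P < Q < R < S on the vertex set. Then K (dimension 2) consists of the simplices:

  0-simplices (14): A, B, D, E, F, G, J, L, M, N, P, Q, R, S
  1-simplices (21): AD, AF, BD, BL, DE, DF, DG, DL, DN, DQ, EN, GQ, JM, JP, JR, JS, MP, MR, MS, PR, RS
  2-simplices (6): JMP, JMS, JPR, JRS, MPR, MRS

Hence C_0 ≅ Z^14, C_1 ≅ Z^21, C_2 ≅ Z^6.

Boundary ∂_1: C_1 → C_0 is given by ∂[p,q] = [q] − [p]. For instance
  ∂JS = S − J.
This gives a 14×21 integer matrix of rank 12; reducing to Smith normal form yields diagonal entries (1,1,1,1,1,1,1,1,1,1,1,1).

∂_2: C_2 → C_1 maps a triangle to the signed sum of its edges. For instance
  ∂JPR = PR − JR + JP,
  ∂MRS = RS − MS + MR.
This gives a 21×6 integer matrix of rank 5; reducing to Smith normal form yields diagonal entries (1,1,1,1,1).

From H_k ≅ ker(∂_k) / im(∂_{k+1}) we obtain:

  H_0: rank C_0 − rank ∂_1 = 14 − 12 = 2, and the invariant factors of ∂_1 are all 1, so H_0 = Z^2.
  H_1: rank ker ∂_1 − rank ∂_2 = (21 − 12) − 5 = 4, and the invariant factors of ∂_2 are all 1, so H_1 = Z^4.
  H_2: rank ker ∂_2 − rank ∂_3 = (6 − 5) − 0 = 1, and there is no ∂_3, so H_2 = Z.

As a check, the Euler characteristic is 14 − 21 + 6 = -1, which agrees with 2 − 4 + 1 = -1.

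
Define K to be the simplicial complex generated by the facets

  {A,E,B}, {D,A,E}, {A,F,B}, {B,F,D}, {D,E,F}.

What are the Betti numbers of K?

b_0 = 1, b_1 = 1, b_2 = 0.

K has 5 vertices, 10 edges, 5 triangles.
rank ∂_0 = 0, rank ∂_1 = 4 ⇒ b_0 = 5 − 0 − 4 = 1; all invariant factors of ∂_1 are 1 so no torsion. So H_0 ≅ Z.
rank ∂_1 = 4, rank ∂_2 = 5 ⇒ b_1 = 10 − 4 − 5 = 1; all invariant factors of ∂_2 are 1 so no torsion. So H_1 ≅ Z.
rank ∂_2 = 5, rank ∂_3 = 0 ⇒ b_2 = 5 − 5 − 0 = 0. So H_2 ≅ 0.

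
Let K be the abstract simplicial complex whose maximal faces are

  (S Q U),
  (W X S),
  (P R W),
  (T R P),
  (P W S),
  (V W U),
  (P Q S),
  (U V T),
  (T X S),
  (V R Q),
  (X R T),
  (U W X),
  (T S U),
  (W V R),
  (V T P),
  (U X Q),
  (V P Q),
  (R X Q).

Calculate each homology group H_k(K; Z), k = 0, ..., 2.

H_0 = Z,  H_1 = Z ⊕ Z/2,  H_2 = 0.

Fix the vertex order P < Q < R < S < T < U < V < W < X and write every simplex with vertices in increasing order. Then dim K = 2 and the simplices of K are:

  0-simplices (9): P, Q, R, S, T, U, V, W, X
  1-simplices (27): PQ, PR, PS, PT, PV, PW, QR, QS, QU, QV, QX, RT, RV, RW, RX, ST, SU, SW, SX, TU, TV, TX, UV, UW, UX, VW, WX
  2-simplices (18): PQS, PQV, PRT, PRW, PSW, PTV, QRV, QRX, QSU, QUX, RTX, RVW, STU, STX, SWX, TUV, UVW, UWX

Hence C_0 ≅ Z^9, C_1 ≅ Z^27, C_2 ≅ Z^18.

The boundary map ∂_1: C_1 → C_0 is given by ∂[p,q] = [q] − [p]. For instance
  ∂RV = V − R.
This gives a 9×27 integer matrix of rank 8; reducing to Smith normal form yields diagonal entries (1,1,1,1,1,1,1,1).

The boundary map ∂_2: C_2 → C_1 maps a triangle to the signed sum of its edges. For instance
  ∂SWX = WX − SX + SW,
  ∂QRV = RV − QV + QR.
As a 27×18 matrix over Z this has rank 18, with invariant factors (1,1,1,1,1,1,1,1,1,1,1,1,1,1,1,1,1,2).

Reading off H_k = ker ∂_k / im ∂_{k+1}:

  H_0: rank C_0 − rank ∂_1 = 9 − 8 = 1, and the invariant factors of ∂_1 are all 1, so H_0 = Z.
  H_1: rank ker ∂_1 − rank ∂_2 = (27 − 8) − 18 = 1, and ∂_2 has invariant factor 2 > 1, so H_1 = Z ⊕ Z/2.
  H_2: rank ker ∂_2 − rank ∂_3 = (18 − 18) − 0 = 0, and there is no ∂_3, so H_2 = 0.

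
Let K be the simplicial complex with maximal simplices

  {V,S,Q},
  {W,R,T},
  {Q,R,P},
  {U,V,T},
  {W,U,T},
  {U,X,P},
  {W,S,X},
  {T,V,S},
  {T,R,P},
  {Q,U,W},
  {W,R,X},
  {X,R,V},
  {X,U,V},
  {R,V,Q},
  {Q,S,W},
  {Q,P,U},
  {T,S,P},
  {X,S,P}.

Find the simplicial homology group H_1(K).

We work with the vertex ordering P < Q < R < S < T < U < V < W < X. The simplices of K, each written with vertices in increasing order, are:

  0-simplices (9): P, Q, R, S, T, U, V, W, X
  1-simplices (27): PQ, PR, PS, PT, PU, PX, QR, QS, QU, QV, QW, RT, RV, RW, RX, ST, SV, SW, SX, TU, TV, TW, UV, UW, UX, VX, WX
  2-simplices (18): PQR, PQU, PRT, PST, PSX, PUX, QRV, QSV, QSW, QUW, RTW, RVX, RWX, STV, SWX, TUV, TUW, UVX

Hence C_0 ≅ Z^9, C_1 ≅ Z^27, C_2 ≅ Z^18.

∂_1: C_1 → C_0 is given by ∂[p,q] = [q] − [p]. For instance
  ∂RX = X − R.
This gives a 9×27 integer matrix of rank 8; reducing to Smith normal form yields diagonal entries (1,1,1,1,1,1,1,1).

The boundary map ∂_2: C_2 → C_1 sends each 2-simplex [p,q,r] to [q,r] − [p,r] + [p,q]. For instance
  ∂SWX = WX − SX + SW,
  ∂PST = ST − PT + PS.
This gives a 27×18 integer matrix of rank 17; reducing to Smith normal form yields diagonal entries (1,1,1,1,1,1,1,1,1,1,1,1,1,1,1,1,1).

Reading off H_k = ker ∂_k / im ∂_{k+1}:

  H_1: rank ker ∂_1 − rank ∂_2 = (27 − 8) − 17 = 2, and the invariant factors of ∂_2 are all 1, so H_1 = Z^2.

H_1 ≅ Z^2.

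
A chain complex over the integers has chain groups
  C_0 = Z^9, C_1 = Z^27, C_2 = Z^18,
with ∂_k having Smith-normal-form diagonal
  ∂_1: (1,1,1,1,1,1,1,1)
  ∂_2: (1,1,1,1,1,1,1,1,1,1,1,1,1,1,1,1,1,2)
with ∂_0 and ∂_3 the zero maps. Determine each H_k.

H_0: b_0 = 9 − 0 − 8 = 1; torsion from ∂_1 factors > 1: none. So H_0 = Z.
H_1: b_1 = 27 − 8 − 18 = 1; torsion from ∂_2 factors > 1: [2]. So H_1 = Z ⊕ Z/2.
H_2: b_2 = 18 − 18 − 0 = 0; torsion from ∂_3 factors > 1: none. So H_2 = 0.

H_0 = Z,  H_1 = Z ⊕ Z/2,  H_2 = 0.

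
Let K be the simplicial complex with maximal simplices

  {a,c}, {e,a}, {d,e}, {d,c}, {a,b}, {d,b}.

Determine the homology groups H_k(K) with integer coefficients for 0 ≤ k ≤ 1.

Order the vertices as a < b < c < d < e. Listing each simplex with vertices in this order, K has dimension 1 with simplices:

  0-simplices (5): a, b, c, d, e
  1-simplices (6): ab, ac, ae, bd, cd, de

so the chain groups are C_0 ≅ Z^5, C_1 ≅ Z^6.

The boundary map ∂_1: C_1 → C_0 maps an edge to its endpoints' difference, ∂[p,q] = q − p. For instance
  ∂bd = d − b.
This gives a 5×6 integer matrix of rank 4; reducing to Smith normal form yields diagonal entries (1,1,1,1).

Now H_k = ker ∂_k / im ∂_{k+1}, so:

  H_0: rank C_0 − rank ∂_1 = 5 − 4 = 1, and the invariant factors of ∂_1 are all 1, so H_0 ≅ Z.
  H_1: rank ker ∂_1 − rank ∂_2 = (6 − 4) − 0 = 2, and there is no ∂_2, so H_1 ≅ Z^2.

H_0 = Z,  H_1 = Z^2.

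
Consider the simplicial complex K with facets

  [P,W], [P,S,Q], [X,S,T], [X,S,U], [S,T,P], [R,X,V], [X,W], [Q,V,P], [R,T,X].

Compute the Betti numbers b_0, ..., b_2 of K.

b_0 = 1, b_1 = 2, b_2 = 0.

Take the total order P < Q < R < S < T < U < V < W < X on the vertex set. Then K (dimension 2) consists of the simplices:

  0-simplices (9): P, Q, R, S, T, U, V, W, X
  1-simplices (17): PQ, PS, PT, PV, PW, QS, QV, RT, RV, RX, ST, SU, SX, TX, UX, VX, WX
  2-simplices (7): PQS, PQV, PST, RTX, RVX, STX, SUX

giving chain groups C_0 ≅ Z^9, C_1 ≅ Z^17, C_2 ≅ Z^7.

The boundary map ∂_1: C_1 → C_0 is given by ∂[p,q] = [q] − [p]. For instance
  ∂ST = T − S.
The resulting 9×17 matrix has rank 8, and its Smith normal form has invariant factors (1,1,1,1,1,1,1,1).

Boundary ∂_2: C_2 → C_1 maps a triangle to the signed sum of its edges. For instance
  ∂PQV = QV − PV + PQ,
  ∂STX = TX − SX + ST.
This gives a 17×7 integer matrix of rank 7; reducing to Smith normal form yields diagonal entries (1,1,1,1,1,1,1).

Now H_k = ker ∂_k / im ∂_{k+1}, so:

  H_0: rank C_0 − rank ∂_1 = 9 − 8 = 1, and the invariant factors of ∂_1 are all 1, so H_0 = Z.
  H_1: rank ker ∂_1 − rank ∂_2 = (17 − 8) − 7 = 2, and the invariant factors of ∂_2 are all 1, so H_1 = Z^2.
  H_2: rank ker ∂_2 − rank ∂_3 = (7 − 7) − 0 = 0, and there is no ∂_3, so H_2 = 0.

Hence the Betti numbers are b_0 = 1, b_1 = 2, b_2 = 0.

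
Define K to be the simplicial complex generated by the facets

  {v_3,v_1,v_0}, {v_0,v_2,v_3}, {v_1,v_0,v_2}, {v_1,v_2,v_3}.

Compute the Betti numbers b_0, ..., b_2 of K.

b_0 = 1, b_1 = 0, b_2 = 1.

We work with the vertex ordering v_0 < v_1 < v_2 < v_3. The simplices of K, each written with vertices in increasing order, are:

  0-simplices (4): [v_0], [v_1], [v_2], [v_3]
  1-simplices (6): [v_0,v_1], [v_0,v_2], [v_0,v_3], [v_1,v_2], [v_1,v_3], [v_2,v_3]
  2-simplices (4): [v_0,v_1,v_2], [v_0,v_1,v_3], [v_0,v_2,v_3], [v_1,v_2,v_3]

so the chain groups are C_0 ≅ Z^4, C_1 ≅ Z^6, C_2 ≅ Z^4.

∂_1: C_1 → C_0 sends each edge [p,q] (with p < q) to q − p.
The 4×6 boundary matrix has rank 3 and Smith normal form diag(1,1,1).

The boundary map ∂_2: C_2 → C_1 acts by ∂[p,q,r] = [q,r] − [p,r] + [p,q]. For instance
  ∂[v_1,v_2,v_3] = [v_2,v_3] − [v_1,v_3] + [v_1,v_2],
  ∂[v_0,v_1,v_2] = [v_1,v_2] − [v_0,v_2] + [v_0,v_1].
As a 6×4 matrix over Z this has rank 3, with invariant factors (1,1,1).

Reading off H_k = ker ∂_k / im ∂_{k+1}:

  H_0: rank C_0 − rank ∂_1 = 4 − 3 = 1, and the invariant factors of ∂_1 are all 1, so H_0 = Z.
  H_1: rank ker ∂_1 − rank ∂_2 = (6 − 3) − 3 = 0, and the invariant factors of ∂_2 are all 1, so H_1 = 0.
  H_2: rank ker ∂_2 − rank ∂_3 = (4 − 3) − 0 = 1, and there is no ∂_3, so H_2 = Z.

(K is a triangulation of the 2-sphere S^2.)

Hence the Betti numbers are b_0 = 1, b_1 = 0, b_2 = 1.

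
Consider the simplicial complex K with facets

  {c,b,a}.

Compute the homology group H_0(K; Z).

H_0 ≅ Z.

We work with the vertex ordering a < b < c. The simplices of K, each written with vertices in increasing order, are:

  0-simplices (3): a, b, c
  1-simplices (3): ab, ac, bc
  2-simplices (1): abc

so the chain groups are C_0 ≅ Z^3, C_1 ≅ Z^3, C_2 ≅ Z^1.

Boundary ∂_1: C_1 → C_0 maps an edge to its endpoints' difference, ∂[p,q] = q − p. For instance
  ∂ac = c − a.
As a 3×3 matrix over Z this has rank 2, with invariant factors (1,1).

∂_2: C_2 → C_1 maps a triangle to the signed sum of its edges. For instance
  ∂abc = bc − ac + ab.
The 3×1 boundary matrix has rank 1 and Smith normal form diag(1).

Reading off H_k = ker ∂_k / im ∂_{k+1}:

  H_0: rank C_0 − rank ∂_1 = 3 − 2 = 1, and the invariant factors of ∂_1 are all 1, so H_0 ≅ Z.

(K is a triangulation of the 2-simplex.)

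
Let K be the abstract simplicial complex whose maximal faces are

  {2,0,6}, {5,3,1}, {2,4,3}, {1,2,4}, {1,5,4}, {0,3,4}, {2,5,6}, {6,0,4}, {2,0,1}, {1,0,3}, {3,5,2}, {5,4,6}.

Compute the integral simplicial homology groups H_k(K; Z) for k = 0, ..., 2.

H_0 = Z,  H_1 = Z/2,  H_2 = 0.

Take the total order 0 < 1 < 2 < 3 < 4 < 5 < 6 on the vertex set. Then K (dimension 2) consists of the simplices:

  0-simplices (7): [0], [1], [2], [3], [4], [5], [6]
  1-simplices (18): [0,1], [0,2], [0,3], [0,4], [0,6], [1,2], [1,3], [1,4], [1,5], [2,3], [2,4], [2,5], [2,6], [3,4], [3,5], [4,5], [4,6], [5,6]
  2-simplices (12): [0,1,2], [0,1,3], [0,2,6], [0,3,4], [0,4,6], [1,2,4], [1,3,5], [1,4,5], [2,3,4], [2,3,5], [2,5,6], [4,5,6]

giving chain groups C_0 ≅ Z^7, C_1 ≅ Z^18, C_2 ≅ Z^12.

∂_1: C_1 → C_0 maps an edge to its endpoints' difference, ∂[p,q] = q − p. For instance
  ∂[1,3] = [3] − [1].
The resulting 7×18 matrix has rank 6, and its Smith normal form has invariant factors (1,1,1,1,1,1).

∂_2: C_2 → C_1 acts by ∂[p,q,r] = [q,r] − [p,r] + [p,q]. For instance
  ∂[0,1,3] = [1,3] − [0,3] + [0,1],
  ∂[0,1,2] = [1,2] − [0,2] + [0,1].
As a 18×12 matrix over Z this has rank 12, with invariant factors (1,1,1,1,1,1,1,1,1,1,1,2).

Reading off H_k = ker ∂_k / im ∂_{k+1}:

  H_0: rank C_0 − rank ∂_1 = 7 − 6 = 1, and the invariant factors of ∂_1 are all 1, so H_0 = Z.
  H_1: rank ker ∂_1 − rank ∂_2 = (18 − 6) − 12 = 0, and ∂_2 has invariant factor 2 > 1, so H_1 = Z/2.
  H_2: rank ker ∂_2 − rank ∂_3 = (12 − 12) − 0 = 0, and there is no ∂_3, so H_2 = 0.

As a check, the Euler characteristic is 7 − 18 + 12 = 1, which agrees with 1 − 0 + 0 = 1.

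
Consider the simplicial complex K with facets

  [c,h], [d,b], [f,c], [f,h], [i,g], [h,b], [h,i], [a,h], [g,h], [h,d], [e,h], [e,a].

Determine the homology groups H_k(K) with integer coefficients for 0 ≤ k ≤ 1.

H_0 ≅ Z,  H_1 ≅ Z^4.

We work with the vertex ordering a < b < c < d < e < f < g < h < i. The simplices of K, each written with vertices in increasing order, are:

  0-simplices (9): a, b, c, d, e, f, g, h, i
  1-simplices (12): ae, ah, bd, bh, cf, ch, dh, eh, fh, gh, gi, hi

so the chain groups are C_0 ≅ Z^9, C_1 ≅ Z^12.

The boundary map ∂_1: C_1 → C_0 sends each edge [p,q] (with p < q) to q − p. For instance
  ∂dh = h − d.
The resulting 9×12 matrix has rank 8, and its Smith normal form has invariant factors (1,1,1,1,1,1,1,1).

Now H_k = ker ∂_k / im ∂_{k+1}, so:

  H_0: rank C_0 − rank ∂_1 = 9 − 8 = 1, and the invariant factors of ∂_1 are all 1, so H_0 ≅ Z.
  H_1: rank ker ∂_1 − rank ∂_2 = (12 − 8) − 0 = 4, and there is no ∂_2, so H_1 ≅ Z^4.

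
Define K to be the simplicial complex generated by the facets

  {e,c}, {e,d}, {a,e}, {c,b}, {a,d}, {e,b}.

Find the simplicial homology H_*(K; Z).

H_0 = Z,  H_1 = Z^2.

Order the vertices as a < b < c < d < e. Listing each simplex with vertices in this order, K has dimension 1 with simplices:

  0-simplices (5): a, b, c, d, e
  1-simplices (6): ad, ae, bc, be, ce, de

so the chain groups are C_0 ≅ Z^5, C_1 ≅ Z^6.

Boundary ∂_1: C_1 → C_0 sends each edge [p,q] (with p < q) to q − p. For instance
  ∂be = e − b.
This gives a 5×6 integer matrix of rank 4; reducing to Smith normal form yields diagonal entries (1,1,1,1).

Computing H_k = (kernel of ∂_k) / (image of ∂_{k+1}):

  H_0: rank C_0 − rank ∂_1 = 5 − 4 = 1, and the invariant factors of ∂_1 are all 1, so H_0 ≅ Z.
  H_1: rank ker ∂_1 − rank ∂_2 = (6 − 4) − 0 = 2, and there is no ∂_2, so H_1 ≅ Z^2.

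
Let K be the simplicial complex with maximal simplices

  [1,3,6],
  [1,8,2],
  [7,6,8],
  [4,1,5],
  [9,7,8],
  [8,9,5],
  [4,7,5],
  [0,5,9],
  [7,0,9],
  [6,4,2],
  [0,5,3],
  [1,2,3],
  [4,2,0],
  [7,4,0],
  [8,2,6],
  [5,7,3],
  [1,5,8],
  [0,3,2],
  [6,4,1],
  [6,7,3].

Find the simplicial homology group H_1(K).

H_1 = Z ⊕ Z/2.

Order the vertices as 0 < 1 < 2 < 3 < 4 < 5 < 6 < 7 < 8 < 9. Listing each simplex with vertices in this order, K has dimension 2 with simplices:

  0-simplices (10): [0], [1], [2], [3], [4], [5], [6], [7], [8], [9]
  1-simplices (30): (30 of them)
  2-simplices (20): (20 of them)

giving chain groups C_0 ≅ Z^10, C_1 ≅ Z^30, C_2 ≅ Z^20.

Boundary ∂_1: C_1 → C_0 is given by ∂[p,q] = [q] − [p].
The resulting 10×30 matrix has rank 9, and its Smith normal form has invariant factors (1,1,1,1,1,1,1,1,1).

The boundary map ∂_2: C_2 → C_1 maps a triangle to the signed sum of its edges. For instance
  ∂[0,2,4] = [2,4] − [0,4] + [0,2],
  ∂[4,5,7] = [5,7] − [4,7] + [4,5].
The resulting 30×20 matrix has rank 20, and its Smith normal form has invariant factors (1,1,1,1,1,1,1,1,1,1,1,1,1,1,1,1,1,1,1,2).

Computing H_k = (kernel of ∂_k) / (image of ∂_{k+1}):

  H_1: rank ker ∂_1 − rank ∂_2 = (30 − 9) − 20 = 1, and ∂_2 has invariant factor 2 > 1, so H_1 ≅ Z ⊕ Z/2.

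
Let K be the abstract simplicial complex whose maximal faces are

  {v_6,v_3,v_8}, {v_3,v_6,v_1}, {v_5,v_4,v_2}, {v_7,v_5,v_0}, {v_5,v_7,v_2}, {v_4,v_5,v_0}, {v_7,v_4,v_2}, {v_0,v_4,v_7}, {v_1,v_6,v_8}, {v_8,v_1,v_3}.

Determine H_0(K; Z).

H_0 = Z^2.

Fix the vertex order v_0 < v_1 < v_2 < v_3 < v_4 < v_5 < v_6 < v_7 < v_8 and write every simplex with vertices in increasing order. Then dim K = 2 and the simplices of K are:

  0-simplices (9): [v_0], [v_1], [v_2], [v_3], [v_4], [v_5], [v_6], [v_7], [v_8]
  1-simplices (15): (15 of them)
  2-simplices (10): [v_0,v_4,v_5], [v_0,v_4,v_7], [v_0,v_5,v_7], [v_1,v_3,v_6], [v_1,v_3,v_8], [v_1,v_6,v_8], [v_2,v_4,v_5], [v_2,v_4,v_7], [v_2,v_5,v_7], [v_3,v_6,v_8]

giving chain groups C_0 ≅ Z^9, C_1 ≅ Z^15, C_2 ≅ Z^10.

Boundary ∂_1: C_1 → C_0 maps an edge to its endpoints' difference, ∂[p,q] = q − p.
The resulting 9×15 matrix has rank 7, and its Smith normal form has invariant factors (1,1,1,1,1,1,1).

The boundary map ∂_2: C_2 → C_1 acts by ∂[p,q,r] = [q,r] − [p,r] + [p,q]. For instance
  ∂[v_2,v_5,v_7] = [v_5,v_7] − [v_2,v_7] + [v_2,v_5],
  ∂[v_3,v_6,v_8] = [v_6,v_8] − [v_3,v_8] + [v_3,v_6].
As a 15×10 matrix over Z this has rank 8, with invariant factors (1,1,1,1,1,1,1,1).

Reading off H_k = ker ∂_k / im ∂_{k+1}:

  H_0: rank C_0 − rank ∂_1 = 9 − 7 = 2, and the invariant factors of ∂_1 are all 1, so H_0 = Z^2.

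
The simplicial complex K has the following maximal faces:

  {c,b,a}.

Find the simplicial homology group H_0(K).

H_0 = Z.

We work with the vertex ordering a < b < c. The simplices of K, each written with vertices in increasing order, are:

  0-simplices (3): a, b, c
  1-simplices (3): ab, ac, bc
  2-simplices (1): abc

so the chain groups are C_0 ≅ Z^3, C_1 ≅ Z^3, C_2 ≅ Z^1.

Boundary ∂_1: C_1 → C_0 is given by ∂[p,q] = [q] − [p]. For instance
  ∂bc = c − b.
The 3×3 boundary matrix has rank 2 and Smith normal form diag(1,1).

Boundary ∂_2: C_2 → C_1 acts by ∂[p,q,r] = [q,r] − [p,r] + [p,q]. For instance
  ∂abc = bc − ac + ab.
This gives a 3×1 integer matrix of rank 1; reducing to Smith normal form yields diagonal entries (1).

Reading off H_k = ker ∂_k / im ∂_{k+1}:

  H_0: rank C_0 − rank ∂_1 = 3 − 2 = 1, and the invariant factors of ∂_1 are all 1, so H_0 = Z.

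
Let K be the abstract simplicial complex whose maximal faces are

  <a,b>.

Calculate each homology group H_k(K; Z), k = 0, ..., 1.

H_0 ≅ Z,  H_1 = 0.

Take the total order a < b on the vertex set. Then K (dimension 1) consists of the simplices:

  0-simplices (2): a, b
  1-simplices (1): ab

giving chain groups C_0 ≅ Z^2, C_1 ≅ Z^1.

The boundary map ∂_1: C_1 → C_0 sends each edge [p,q] (with p < q) to q − p. For instance
  ∂ab = b − a.
The resulting 2×1 matrix has rank 1, and its Smith normal form has invariant factors (1).

Computing H_k = (kernel of ∂_k) / (image of ∂_{k+1}):

  H_0: rank C_0 − rank ∂_1 = 2 − 1 = 1, and the invariant factors of ∂_1 are all 1, so H_0 ≅ Z.
  H_1: rank ker ∂_1 − rank ∂_2 = (1 − 1) − 0 = 0, and there is no ∂_2, so H_1 ≅ 0.

As a check, the Euler characteristic is 2 − 1 = 1, which agrees with 1 − 0 = 1.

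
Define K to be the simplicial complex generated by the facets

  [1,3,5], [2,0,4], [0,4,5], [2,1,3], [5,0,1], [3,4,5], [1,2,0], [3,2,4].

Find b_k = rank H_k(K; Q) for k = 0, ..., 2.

K has 6 vertices, 12 edges, 8 triangles.
rank ∂_0 = 0, rank ∂_1 = 5 ⇒ b_0 = 6 − 0 − 5 = 1; all invariant factors of ∂_1 are 1 so no torsion. So H_0 = Z.
rank ∂_1 = 5, rank ∂_2 = 7 ⇒ b_1 = 12 − 5 − 7 = 0; all invariant factors of ∂_2 are 1 so no torsion. So H_1 = 0.
rank ∂_2 = 7, rank ∂_3 = 0 ⇒ b_2 = 8 − 7 − 0 = 1. So H_2 = Z.

b_0 = 1, b_1 = 0, b_2 = 1.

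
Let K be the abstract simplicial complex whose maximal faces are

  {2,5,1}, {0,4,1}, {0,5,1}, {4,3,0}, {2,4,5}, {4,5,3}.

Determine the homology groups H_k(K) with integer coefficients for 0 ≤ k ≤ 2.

H_0 ≅ Z,  H_1 ≅ Z,  H_2 = 0.

K has 6 vertices, 12 edges, 6 triangles.
rank ∂_0 = 0, rank ∂_1 = 5 ⇒ b_0 = 6 − 0 − 5 = 1; all invariant factors of ∂_1 are 1 so no torsion. So H_0 ≅ Z.
rank ∂_1 = 5, rank ∂_2 = 6 ⇒ b_1 = 12 − 5 − 6 = 1; all invariant factors of ∂_2 are 1 so no torsion. So H_1 ≅ Z.
rank ∂_2 = 6, rank ∂_3 = 0 ⇒ b_2 = 6 − 6 − 0 = 0. So H_2 ≅ 0.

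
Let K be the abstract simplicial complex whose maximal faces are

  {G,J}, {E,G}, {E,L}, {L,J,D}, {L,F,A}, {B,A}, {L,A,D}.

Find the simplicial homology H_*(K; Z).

H_0 = Z,  H_1 = Z,  H_2 = 0.

Order the vertices as A < B < D < E < F < G < J < L. Listing each simplex with vertices in this order, K has dimension 2 with simplices:

  0-simplices (8): A, B, D, E, F, G, J, L
  1-simplices (11): AB, AD, AF, AL, DJ, DL, EG, EL, FL, GJ, JL
  2-simplices (3): ADL, AFL, DJL

giving chain groups C_0 ≅ Z^8, C_1 ≅ Z^11, C_2 ≅ Z^3.

Boundary ∂_1: C_1 → C_0 is given by ∂[p,q] = [q] − [p]. For instance
  ∂JL = L − J.
This gives a 8×11 integer matrix of rank 7; reducing to Smith normal form yields diagonal entries (1,1,1,1,1,1,1).

The boundary map ∂_2: C_2 → C_1 maps a triangle to the signed sum of its edges. For instance
  ∂ADL = DL − AL + AD,
  ∂AFL = FL − AL + AF.
This gives a 11×3 integer matrix of rank 3; reducing to Smith normal form yields diagonal entries (1,1,1).

Computing H_k = (kernel of ∂_k) / (image of ∂_{k+1}):

  H_0: rank C_0 − rank ∂_1 = 8 − 7 = 1, and the invariant factors of ∂_1 are all 1, so H_0 = Z.
  H_1: rank ker ∂_1 − rank ∂_2 = (11 − 7) − 3 = 1, and the invariant factors of ∂_2 are all 1, so H_1 = Z.
  H_2: rank ker ∂_2 − rank ∂_3 = (3 − 3) − 0 = 0, and there is no ∂_3, so H_2 = 0.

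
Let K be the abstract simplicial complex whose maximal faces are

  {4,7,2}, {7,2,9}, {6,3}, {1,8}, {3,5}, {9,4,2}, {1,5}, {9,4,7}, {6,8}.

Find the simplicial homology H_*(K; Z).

H_0 ≅ Z^2,  H_1 ≅ Z,  H_2 ≅ Z.

We work with the vertex ordering 1 < 2 < 3 < 4 < 5 < 6 < 7 < 8 < 9. The simplices of K, each written with vertices in increasing order, are:

  0-simplices (9): [1], [2], [3], [4], [5], [6], [7], [8], [9]
  1-simplices (11): [1,5], [1,8], [2,4], [2,7], [2,9], [3,5], [3,6], [4,7], [4,9], [6,8], [7,9]
  2-simplices (4): [2,4,7], [2,4,9], [2,7,9], [4,7,9]

giving chain groups C_0 ≅ Z^9, C_1 ≅ Z^11, C_2 ≅ Z^4.

The boundary map ∂_1: C_1 → C_0 sends each edge [p,q] (with p < q) to q − p. For instance
  ∂[3,5] = [5] − [3].
This gives a 9×11 integer matrix of rank 7; reducing to Smith normal form yields diagonal entries (1,1,1,1,1,1,1).

The boundary map ∂_2: C_2 → C_1 sends each 2-simplex [p,q,r] to [q,r] − [p,r] + [p,q]. For instance
  ∂[2,7,9] = [7,9] − [2,9] + [2,7],
  ∂[4,7,9] = [7,9] − [4,9] + [4,7].
The resulting 11×4 matrix has rank 3, and its Smith normal form has invariant factors (1,1,1).

Reading off H_k = ker ∂_k / im ∂_{k+1}:

  H_0: rank C_0 − rank ∂_1 = 9 − 7 = 2, and the invariant factors of ∂_1 are all 1, so H_0 ≅ Z^2.
  H_1: rank ker ∂_1 − rank ∂_2 = (11 − 7) − 3 = 1, and the invariant factors of ∂_2 are all 1, so H_1 ≅ Z.
  H_2: rank ker ∂_2 − rank ∂_3 = (4 − 3) − 0 = 1, and there is no ∂_3, so H_2 ≅ Z.

As a check, the Euler characteristic is 9 − 11 + 4 = 2, which agrees with 2 − 1 + 1 = 2.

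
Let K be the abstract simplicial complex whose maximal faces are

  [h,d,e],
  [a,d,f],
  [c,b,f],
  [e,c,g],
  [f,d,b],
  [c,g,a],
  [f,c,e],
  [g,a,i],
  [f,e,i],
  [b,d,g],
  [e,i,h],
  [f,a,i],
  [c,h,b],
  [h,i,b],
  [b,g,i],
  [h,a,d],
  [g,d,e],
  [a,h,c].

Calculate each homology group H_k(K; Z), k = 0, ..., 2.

We work with the vertex ordering a < b < c < d < e < f < g < h < i. The simplices of K, each written with vertices in increasing order, are:

  0-simplices (9): a, b, c, d, e, f, g, h, i
  1-simplices (27): ac, ad, af, ag, ah, ai, bc, bd, bf, bg, bh, bi, ce, cf, cg, ch, de, df, dg, dh, ef, eg, eh, ei, fi, gi, hi
  2-simplices (18): acg, ach, adf, adh, afi, agi, bcf, bch, bdf, bdg, bgi, bhi, cef, ceg, deg, deh, efi, ehi

Hence C_0 ≅ Z^9, C_1 ≅ Z^27, C_2 ≅ Z^18.

The boundary map ∂_1: C_1 → C_0 is given by ∂[p,q] = [q] − [p].
This gives a 9×27 integer matrix of rank 8; reducing to Smith normal form yields diagonal entries (1,1,1,1,1,1,1,1).

∂_2: C_2 → C_1 maps a triangle to the signed sum of its edges. For instance
  ∂bcf = cf − bf + bc,
  ∂acg = cg − ag + ac.
The resulting 27×18 matrix has rank 17, and its Smith normal form has invariant factors (1,1,1,1,1,1,1,1,1,1,1,1,1,1,1,1,1).

From H_k ≅ ker(∂_k) / im(∂_{k+1}) we obtain:

  H_0: rank C_0 − rank ∂_1 = 9 − 8 = 1, and the invariant factors of ∂_1 are all 1, so H_0 ≅ Z.
  H_1: rank ker ∂_1 − rank ∂_2 = (27 − 8) − 17 = 2, and the invariant factors of ∂_2 are all 1, so H_1 ≅ Z^2.
  H_2: rank ker ∂_2 − rank ∂_3 = (18 − 17) − 0 = 1, and there is no ∂_3, so H_2 ≅ Z.

As a check, the Euler characteristic is 9 − 27 + 18 = 0, which agrees with 1 − 2 + 1 = 0.

H_0 = Z,  H_1 = Z^2,  H_2 = Z.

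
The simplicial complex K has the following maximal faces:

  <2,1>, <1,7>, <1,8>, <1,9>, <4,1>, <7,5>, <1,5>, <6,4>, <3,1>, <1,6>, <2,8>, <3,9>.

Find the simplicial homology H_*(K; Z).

Take the total order 1 < 2 < 3 < 4 < 5 < 6 < 7 < 8 < 9 on the vertex set. Then K (dimension 1) consists of the simplices:

  0-simplices (9): [1], [2], [3], [4], [5], [6], [7], [8], [9]
  1-simplices (12): [1,2], [1,3], [1,4], [1,5], [1,6], [1,7], [1,8], [1,9], [2,8], [3,9], [4,6], [5,7]

Hence C_0 ≅ Z^9, C_1 ≅ Z^12.

∂_1: C_1 → C_0 sends each edge [p,q] (with p < q) to q − p. For instance
  ∂[3,9] = [9] − [3].
The 9×12 boundary matrix has rank 8 and Smith normal form diag(1,1,1,1,1,1,1,1).

Now H_k = ker ∂_k / im ∂_{k+1}, so:

  H_0: rank C_0 − rank ∂_1 = 9 − 8 = 1, and the invariant factors of ∂_1 are all 1, so H_0 ≅ Z.
  H_1: rank ker ∂_1 − rank ∂_2 = (12 − 8) − 0 = 4, and there is no ∂_2, so H_1 ≅ Z^4.

As a check, the Euler characteristic is 9 − 12 = -3, which agrees with 1 − 4 = -3.
(K is a triangulation of a wedge of 4 circles.)

H_0 = Z,  H_1 = Z^4.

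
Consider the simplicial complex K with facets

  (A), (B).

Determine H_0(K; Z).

We work with the vertex ordering A < B. The simplices of K, each written with vertices in increasing order, are:

  0-simplices (2): A, B

giving chain groups C_0 ≅ Z^2.

From H_k ≅ ker(∂_k) / im(∂_{k+1}) we obtain:

  H_0: rank C_0 − rank ∂_1 = 2 − 0 = 2, and there is no ∂_1, so H_0 = Z^2.

H_0 = Z^2.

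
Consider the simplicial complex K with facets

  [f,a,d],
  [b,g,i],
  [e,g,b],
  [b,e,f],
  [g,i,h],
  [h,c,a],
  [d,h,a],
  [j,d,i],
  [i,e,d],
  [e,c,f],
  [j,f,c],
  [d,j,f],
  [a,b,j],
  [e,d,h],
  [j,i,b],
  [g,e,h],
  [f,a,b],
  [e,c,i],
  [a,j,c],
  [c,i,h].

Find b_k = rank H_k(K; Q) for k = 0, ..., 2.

b_0 = 1, b_1 = 1, b_2 = 0.

We work with the vertex ordering a < b < c < d < e < f < g < h < i < j. The simplices of K, each written with vertices in increasing order, are:

  0-simplices (10): a, b, c, d, e, f, g, h, i, j
  1-simplices (30): ab, ac, ad, af, ah, aj, be, bf, bg, bi, bj, ce, cf, ch, ci, cj, de, df, dh, di, dj, ef, eg, eh, ei, fj, gh, gi, hi, ij
  2-simplices (20): abf, abj, ach, acj, adf, adh, bef, beg, bgi, bij, cef, cei, cfj, chi, deh, dei, dfj, dij, egh, ghi

giving chain groups C_0 ≅ Z^10, C_1 ≅ Z^30, C_2 ≅ Z^20.

The boundary map ∂_1: C_1 → C_0 is given by ∂[p,q] = [q] − [p].
The 10×30 boundary matrix has rank 9 and Smith normal form diag(1,1,1,1,1,1,1,1,1).

The boundary map ∂_2: C_2 → C_1 acts by ∂[p,q,r] = [q,r] − [p,r] + [p,q]. For instance
  ∂dei = ei − di + de,
  ∂ach = ch − ah + ac.
The resulting 30×20 matrix has rank 20, and its Smith normal form has invariant factors (1,1,1,1,1,1,1,1,1,1,1,1,1,1,1,1,1,1,1,2).

Reading off H_k = ker ∂_k / im ∂_{k+1}:

  H_0: rank C_0 − rank ∂_1 = 10 − 9 = 1, and the invariant factors of ∂_1 are all 1, so H_0 = Z.
  H_1: rank ker ∂_1 − rank ∂_2 = (30 − 9) − 20 = 1, and ∂_2 has invariant factor 2 > 1, so H_1 = Z × Z/2.
  H_2: rank ker ∂_2 − rank ∂_3 = (20 − 20) − 0 = 0, and there is no ∂_3, so H_2 = 0.

As a check, the Euler characteristic is 10 − 30 + 20 = 0, which agrees with 1 − 1 + 0 = 0.

Hence the Betti numbers are b_0 = 1, b_1 = 1, b_2 = 0.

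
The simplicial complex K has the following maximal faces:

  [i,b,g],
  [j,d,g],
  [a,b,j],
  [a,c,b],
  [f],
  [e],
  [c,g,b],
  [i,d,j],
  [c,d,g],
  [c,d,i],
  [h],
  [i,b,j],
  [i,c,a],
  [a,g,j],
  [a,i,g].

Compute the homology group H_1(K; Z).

H_1 ≅ Z/2.

Fix the vertex order a < b < c < d < e < f < g < h < i < j and write every simplex with vertices in increasing order. Then dim K = 2 and the simplices of K are:

  0-simplices (10): a, b, c, d, e, f, g, h, i, j
  1-simplices (18): ab, ac, ag, ai, aj, bc, bg, bi, bj, cd, cg, ci, dg, di, dj, gi, gj, ij
  2-simplices (12): abc, abj, aci, agi, agj, bcg, bgi, bij, cdg, cdi, dgj, dij

Hence C_0 ≅ Z^10, C_1 ≅ Z^18, C_2 ≅ Z^12.

∂_1: C_1 → C_0 maps an edge to its endpoints' difference, ∂[p,q] = q − p. For instance
  ∂ab = b − a.
The resulting 10×18 matrix has rank 6, and its Smith normal form has invariant factors (1,1,1,1,1,1).

∂_2: C_2 → C_1 acts by ∂[p,q,r] = [q,r] − [p,r] + [p,q]. For instance
  ∂agi = gi − ai + ag,
  ∂bcg = cg − bg + bc.
As a 18×12 matrix over Z this has rank 12, with invariant factors (1,1,1,1,1,1,1,1,1,1,1,2).

Reading off H_k = ker ∂_k / im ∂_{k+1}:

  H_1: rank ker ∂_1 − rank ∂_2 = (18 − 6) − 12 = 0, and ∂_2 has invariant factor 2 > 1, so H_1 ≅ Z/2.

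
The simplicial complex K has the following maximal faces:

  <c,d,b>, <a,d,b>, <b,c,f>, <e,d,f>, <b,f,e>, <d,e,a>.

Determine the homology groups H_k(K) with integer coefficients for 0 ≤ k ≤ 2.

We work with the vertex ordering a < b < c < d < e < f. The simplices of K, each written with vertices in increasing order, are:

  0-simplices (6): a, b, c, d, e, f
  1-simplices (12): ab, ad, ae, bc, bd, be, bf, cd, cf, de, df, ef
  2-simplices (6): abd, ade, bcd, bcf, bef, def

giving chain groups C_0 ≅ Z^6, C_1 ≅ Z^12, C_2 ≅ Z^6.

Boundary ∂_1: C_1 → C_0 maps an edge to its endpoints' difference, ∂[p,q] = q − p. For instance
  ∂cd = d − c.
The resulting 6×12 matrix has rank 5, and its Smith normal form has invariant factors (1,1,1,1,1).

∂_2: C_2 → C_1 acts by ∂[p,q,r] = [q,r] − [p,r] + [p,q]. For instance
  ∂bcf = cf − bf + bc,
  ∂abd = bd − ad + ab.
This gives a 12×6 integer matrix of rank 6; reducing to Smith normal form yields diagonal entries (1,1,1,1,1,1).

Reading off H_k = ker ∂_k / im ∂_{k+1}:

  H_0: rank C_0 − rank ∂_1 = 6 − 5 = 1, and the invariant factors of ∂_1 are all 1, so H_0 ≅ Z.
  H_1: rank ker ∂_1 − rank ∂_2 = (12 − 5) − 6 = 1, and the invariant factors of ∂_2 are all 1, so H_1 ≅ Z.
  H_2: rank ker ∂_2 − rank ∂_3 = (6 − 6) − 0 = 0, and there is no ∂_3, so H_2 ≅ 0.

As a check, the Euler characteristic is 6 − 12 + 6 = 0, which agrees with 1 − 1 + 0 = 0.

H_0 ≅ Z,  H_1 ≅ Z,  H_2 = 0.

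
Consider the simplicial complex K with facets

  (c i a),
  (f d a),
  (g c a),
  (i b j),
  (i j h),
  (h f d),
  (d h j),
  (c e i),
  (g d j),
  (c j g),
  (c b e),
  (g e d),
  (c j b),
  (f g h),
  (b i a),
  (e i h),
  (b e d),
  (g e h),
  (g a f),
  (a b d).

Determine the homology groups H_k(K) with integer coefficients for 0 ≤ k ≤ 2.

Take the total order a < b < c < d < e < f < g < h < i < j on the vertex set. Then K (dimension 2) consists of the simplices:

  0-simplices (10): a, b, c, d, e, f, g, h, i, j
  1-simplices (30): ab, ac, ad, af, ag, ai, bc, bd, be, bi, bj, ce, cg, ci, cj, de, df, dg, dh, dj, eg, eh, ei, fg, fh, gh, gj, hi, hj, ij
  2-simplices (20): abd, abi, acg, aci, adf, afg, bce, bcj, bde, bij, cei, cgj, deg, dfh, dgj, dhj, egh, ehi, fgh, hij

giving chain groups C_0 ≅ Z^10, C_1 ≅ Z^30, C_2 ≅ Z^20.

∂_1: C_1 → C_0 is given by ∂[p,q] = [q] − [p].
This gives a 10×30 integer matrix of rank 9; reducing to Smith normal form yields diagonal entries (1,1,1,1,1,1,1,1,1).

The boundary map ∂_2: C_2 → C_1 acts by ∂[p,q,r] = [q,r] − [p,r] + [p,q]. For instance
  ∂egh = gh − eh + eg,
  ∂fgh = gh − fh + fg.
The resulting 30×20 matrix has rank 20, and its Smith normal form has invariant factors (1,1,1,1,1,1,1,1,1,1,1,1,1,1,1,1,1,1,1,2).

Now H_k = ker ∂_k / im ∂_{k+1}, so:

  H_0: rank C_0 − rank ∂_1 = 10 − 9 = 1, and the invariant factors of ∂_1 are all 1, so H_0 ≅ Z.
  H_1: rank ker ∂_1 − rank ∂_2 = (30 − 9) − 20 = 1, and ∂_2 has invariant factor 2 > 1, so H_1 ≅ Z ⊕ Z_2.
  H_2: rank ker ∂_2 − rank ∂_3 = (20 − 20) − 0 = 0, and there is no ∂_3, so H_2 ≅ 0.

H_0 = Z,  H_1 = Z ⊕ Z_2,  H_2 = 0.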